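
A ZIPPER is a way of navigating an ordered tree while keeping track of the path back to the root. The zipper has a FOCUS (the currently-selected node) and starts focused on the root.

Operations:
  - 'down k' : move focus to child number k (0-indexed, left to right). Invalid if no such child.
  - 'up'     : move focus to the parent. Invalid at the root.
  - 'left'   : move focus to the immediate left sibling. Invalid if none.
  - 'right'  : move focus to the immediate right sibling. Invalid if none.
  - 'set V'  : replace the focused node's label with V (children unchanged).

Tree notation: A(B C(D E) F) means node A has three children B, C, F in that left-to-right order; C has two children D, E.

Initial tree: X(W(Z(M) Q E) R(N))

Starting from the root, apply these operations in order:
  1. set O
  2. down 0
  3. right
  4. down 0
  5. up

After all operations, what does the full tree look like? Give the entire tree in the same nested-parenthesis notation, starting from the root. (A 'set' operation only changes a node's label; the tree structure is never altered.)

Step 1 (set O): focus=O path=root depth=0 children=['W', 'R'] (at root)
Step 2 (down 0): focus=W path=0 depth=1 children=['Z', 'Q', 'E'] left=[] right=['R'] parent=O
Step 3 (right): focus=R path=1 depth=1 children=['N'] left=['W'] right=[] parent=O
Step 4 (down 0): focus=N path=1/0 depth=2 children=[] left=[] right=[] parent=R
Step 5 (up): focus=R path=1 depth=1 children=['N'] left=['W'] right=[] parent=O

Answer: O(W(Z(M) Q E) R(N))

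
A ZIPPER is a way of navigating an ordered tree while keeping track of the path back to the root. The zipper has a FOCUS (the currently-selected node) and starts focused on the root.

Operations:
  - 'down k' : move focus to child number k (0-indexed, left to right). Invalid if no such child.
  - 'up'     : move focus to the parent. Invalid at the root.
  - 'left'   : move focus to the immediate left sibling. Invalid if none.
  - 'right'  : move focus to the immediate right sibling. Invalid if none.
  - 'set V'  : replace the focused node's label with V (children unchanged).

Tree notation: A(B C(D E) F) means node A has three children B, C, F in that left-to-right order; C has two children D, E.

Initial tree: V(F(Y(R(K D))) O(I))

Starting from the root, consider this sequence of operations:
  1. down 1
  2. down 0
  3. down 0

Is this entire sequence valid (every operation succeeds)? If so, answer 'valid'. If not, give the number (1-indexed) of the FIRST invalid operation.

Answer: 3

Derivation:
Step 1 (down 1): focus=O path=1 depth=1 children=['I'] left=['F'] right=[] parent=V
Step 2 (down 0): focus=I path=1/0 depth=2 children=[] left=[] right=[] parent=O
Step 3 (down 0): INVALID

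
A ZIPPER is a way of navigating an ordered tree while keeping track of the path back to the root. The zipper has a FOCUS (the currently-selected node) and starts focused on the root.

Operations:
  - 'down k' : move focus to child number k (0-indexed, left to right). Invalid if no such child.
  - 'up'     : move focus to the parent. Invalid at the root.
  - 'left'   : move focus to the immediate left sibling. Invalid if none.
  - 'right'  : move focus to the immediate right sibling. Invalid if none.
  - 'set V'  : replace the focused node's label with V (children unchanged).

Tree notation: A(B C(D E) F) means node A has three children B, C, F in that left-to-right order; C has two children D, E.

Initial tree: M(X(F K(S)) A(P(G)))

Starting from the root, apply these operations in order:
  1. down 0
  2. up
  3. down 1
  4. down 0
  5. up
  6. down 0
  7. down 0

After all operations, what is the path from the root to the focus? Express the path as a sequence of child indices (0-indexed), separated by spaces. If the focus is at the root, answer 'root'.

Step 1 (down 0): focus=X path=0 depth=1 children=['F', 'K'] left=[] right=['A'] parent=M
Step 2 (up): focus=M path=root depth=0 children=['X', 'A'] (at root)
Step 3 (down 1): focus=A path=1 depth=1 children=['P'] left=['X'] right=[] parent=M
Step 4 (down 0): focus=P path=1/0 depth=2 children=['G'] left=[] right=[] parent=A
Step 5 (up): focus=A path=1 depth=1 children=['P'] left=['X'] right=[] parent=M
Step 6 (down 0): focus=P path=1/0 depth=2 children=['G'] left=[] right=[] parent=A
Step 7 (down 0): focus=G path=1/0/0 depth=3 children=[] left=[] right=[] parent=P

Answer: 1 0 0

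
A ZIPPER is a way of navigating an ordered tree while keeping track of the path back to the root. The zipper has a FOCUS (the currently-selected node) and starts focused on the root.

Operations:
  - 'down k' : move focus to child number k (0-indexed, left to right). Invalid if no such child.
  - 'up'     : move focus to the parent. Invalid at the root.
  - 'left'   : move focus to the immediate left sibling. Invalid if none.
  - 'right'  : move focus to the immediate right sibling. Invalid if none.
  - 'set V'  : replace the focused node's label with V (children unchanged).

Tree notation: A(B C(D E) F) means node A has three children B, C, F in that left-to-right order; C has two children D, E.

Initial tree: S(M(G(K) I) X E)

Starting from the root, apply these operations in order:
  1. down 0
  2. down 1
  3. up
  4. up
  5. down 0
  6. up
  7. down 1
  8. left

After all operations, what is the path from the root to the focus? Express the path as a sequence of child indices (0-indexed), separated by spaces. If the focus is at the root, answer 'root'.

Step 1 (down 0): focus=M path=0 depth=1 children=['G', 'I'] left=[] right=['X', 'E'] parent=S
Step 2 (down 1): focus=I path=0/1 depth=2 children=[] left=['G'] right=[] parent=M
Step 3 (up): focus=M path=0 depth=1 children=['G', 'I'] left=[] right=['X', 'E'] parent=S
Step 4 (up): focus=S path=root depth=0 children=['M', 'X', 'E'] (at root)
Step 5 (down 0): focus=M path=0 depth=1 children=['G', 'I'] left=[] right=['X', 'E'] parent=S
Step 6 (up): focus=S path=root depth=0 children=['M', 'X', 'E'] (at root)
Step 7 (down 1): focus=X path=1 depth=1 children=[] left=['M'] right=['E'] parent=S
Step 8 (left): focus=M path=0 depth=1 children=['G', 'I'] left=[] right=['X', 'E'] parent=S

Answer: 0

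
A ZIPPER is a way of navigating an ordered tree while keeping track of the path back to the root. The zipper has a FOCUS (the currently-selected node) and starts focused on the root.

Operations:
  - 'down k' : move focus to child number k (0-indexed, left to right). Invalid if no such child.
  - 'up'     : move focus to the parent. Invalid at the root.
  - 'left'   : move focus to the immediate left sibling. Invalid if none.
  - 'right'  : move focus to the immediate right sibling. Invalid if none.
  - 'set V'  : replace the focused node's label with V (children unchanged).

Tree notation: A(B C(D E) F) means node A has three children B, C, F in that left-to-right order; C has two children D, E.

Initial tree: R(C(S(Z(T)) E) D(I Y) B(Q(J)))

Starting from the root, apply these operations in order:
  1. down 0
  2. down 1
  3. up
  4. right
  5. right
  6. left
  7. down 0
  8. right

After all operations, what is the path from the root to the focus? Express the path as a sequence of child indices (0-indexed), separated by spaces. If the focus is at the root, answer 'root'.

Step 1 (down 0): focus=C path=0 depth=1 children=['S', 'E'] left=[] right=['D', 'B'] parent=R
Step 2 (down 1): focus=E path=0/1 depth=2 children=[] left=['S'] right=[] parent=C
Step 3 (up): focus=C path=0 depth=1 children=['S', 'E'] left=[] right=['D', 'B'] parent=R
Step 4 (right): focus=D path=1 depth=1 children=['I', 'Y'] left=['C'] right=['B'] parent=R
Step 5 (right): focus=B path=2 depth=1 children=['Q'] left=['C', 'D'] right=[] parent=R
Step 6 (left): focus=D path=1 depth=1 children=['I', 'Y'] left=['C'] right=['B'] parent=R
Step 7 (down 0): focus=I path=1/0 depth=2 children=[] left=[] right=['Y'] parent=D
Step 8 (right): focus=Y path=1/1 depth=2 children=[] left=['I'] right=[] parent=D

Answer: 1 1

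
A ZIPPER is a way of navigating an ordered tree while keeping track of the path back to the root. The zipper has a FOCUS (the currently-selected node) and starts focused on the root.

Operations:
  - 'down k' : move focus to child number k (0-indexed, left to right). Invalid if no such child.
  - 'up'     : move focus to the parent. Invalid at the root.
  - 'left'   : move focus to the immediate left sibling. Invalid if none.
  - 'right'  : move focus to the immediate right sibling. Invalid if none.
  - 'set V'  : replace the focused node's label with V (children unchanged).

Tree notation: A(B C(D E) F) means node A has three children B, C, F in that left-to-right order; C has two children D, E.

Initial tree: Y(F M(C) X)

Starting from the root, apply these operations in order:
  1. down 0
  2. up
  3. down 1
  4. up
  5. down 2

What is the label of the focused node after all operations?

Answer: X

Derivation:
Step 1 (down 0): focus=F path=0 depth=1 children=[] left=[] right=['M', 'X'] parent=Y
Step 2 (up): focus=Y path=root depth=0 children=['F', 'M', 'X'] (at root)
Step 3 (down 1): focus=M path=1 depth=1 children=['C'] left=['F'] right=['X'] parent=Y
Step 4 (up): focus=Y path=root depth=0 children=['F', 'M', 'X'] (at root)
Step 5 (down 2): focus=X path=2 depth=1 children=[] left=['F', 'M'] right=[] parent=Y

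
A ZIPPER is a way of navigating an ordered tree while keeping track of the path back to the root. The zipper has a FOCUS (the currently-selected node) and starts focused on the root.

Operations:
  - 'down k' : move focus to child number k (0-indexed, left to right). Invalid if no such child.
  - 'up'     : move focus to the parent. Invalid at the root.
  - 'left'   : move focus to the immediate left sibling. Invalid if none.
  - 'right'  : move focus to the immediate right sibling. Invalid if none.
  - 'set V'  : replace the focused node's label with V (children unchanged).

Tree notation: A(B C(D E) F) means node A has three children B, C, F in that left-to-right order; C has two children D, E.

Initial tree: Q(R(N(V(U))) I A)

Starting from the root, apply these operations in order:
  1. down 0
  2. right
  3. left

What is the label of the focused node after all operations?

Answer: R

Derivation:
Step 1 (down 0): focus=R path=0 depth=1 children=['N'] left=[] right=['I', 'A'] parent=Q
Step 2 (right): focus=I path=1 depth=1 children=[] left=['R'] right=['A'] parent=Q
Step 3 (left): focus=R path=0 depth=1 children=['N'] left=[] right=['I', 'A'] parent=Q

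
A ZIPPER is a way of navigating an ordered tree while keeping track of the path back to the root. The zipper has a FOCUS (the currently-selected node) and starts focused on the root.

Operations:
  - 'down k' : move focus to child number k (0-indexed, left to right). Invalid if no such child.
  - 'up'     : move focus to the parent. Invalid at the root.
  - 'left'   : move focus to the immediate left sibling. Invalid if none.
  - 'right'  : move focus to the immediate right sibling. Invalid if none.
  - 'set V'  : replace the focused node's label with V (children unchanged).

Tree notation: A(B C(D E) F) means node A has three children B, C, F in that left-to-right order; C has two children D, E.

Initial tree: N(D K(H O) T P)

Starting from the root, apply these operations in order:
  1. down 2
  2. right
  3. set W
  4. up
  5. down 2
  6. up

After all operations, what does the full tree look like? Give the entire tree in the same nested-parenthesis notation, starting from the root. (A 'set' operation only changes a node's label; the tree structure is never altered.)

Step 1 (down 2): focus=T path=2 depth=1 children=[] left=['D', 'K'] right=['P'] parent=N
Step 2 (right): focus=P path=3 depth=1 children=[] left=['D', 'K', 'T'] right=[] parent=N
Step 3 (set W): focus=W path=3 depth=1 children=[] left=['D', 'K', 'T'] right=[] parent=N
Step 4 (up): focus=N path=root depth=0 children=['D', 'K', 'T', 'W'] (at root)
Step 5 (down 2): focus=T path=2 depth=1 children=[] left=['D', 'K'] right=['W'] parent=N
Step 6 (up): focus=N path=root depth=0 children=['D', 'K', 'T', 'W'] (at root)

Answer: N(D K(H O) T W)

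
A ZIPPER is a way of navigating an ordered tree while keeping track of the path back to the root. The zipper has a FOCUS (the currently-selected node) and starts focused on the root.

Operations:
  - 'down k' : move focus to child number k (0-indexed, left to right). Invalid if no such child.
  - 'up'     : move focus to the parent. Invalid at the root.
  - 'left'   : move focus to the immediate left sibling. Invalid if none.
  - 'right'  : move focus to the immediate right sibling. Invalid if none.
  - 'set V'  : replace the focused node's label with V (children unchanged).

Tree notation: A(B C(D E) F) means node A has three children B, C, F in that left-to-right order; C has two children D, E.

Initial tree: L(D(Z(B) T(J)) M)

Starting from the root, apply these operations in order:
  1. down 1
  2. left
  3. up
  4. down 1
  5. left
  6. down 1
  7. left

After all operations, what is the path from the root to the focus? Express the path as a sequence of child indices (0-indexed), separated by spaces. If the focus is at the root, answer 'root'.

Step 1 (down 1): focus=M path=1 depth=1 children=[] left=['D'] right=[] parent=L
Step 2 (left): focus=D path=0 depth=1 children=['Z', 'T'] left=[] right=['M'] parent=L
Step 3 (up): focus=L path=root depth=0 children=['D', 'M'] (at root)
Step 4 (down 1): focus=M path=1 depth=1 children=[] left=['D'] right=[] parent=L
Step 5 (left): focus=D path=0 depth=1 children=['Z', 'T'] left=[] right=['M'] parent=L
Step 6 (down 1): focus=T path=0/1 depth=2 children=['J'] left=['Z'] right=[] parent=D
Step 7 (left): focus=Z path=0/0 depth=2 children=['B'] left=[] right=['T'] parent=D

Answer: 0 0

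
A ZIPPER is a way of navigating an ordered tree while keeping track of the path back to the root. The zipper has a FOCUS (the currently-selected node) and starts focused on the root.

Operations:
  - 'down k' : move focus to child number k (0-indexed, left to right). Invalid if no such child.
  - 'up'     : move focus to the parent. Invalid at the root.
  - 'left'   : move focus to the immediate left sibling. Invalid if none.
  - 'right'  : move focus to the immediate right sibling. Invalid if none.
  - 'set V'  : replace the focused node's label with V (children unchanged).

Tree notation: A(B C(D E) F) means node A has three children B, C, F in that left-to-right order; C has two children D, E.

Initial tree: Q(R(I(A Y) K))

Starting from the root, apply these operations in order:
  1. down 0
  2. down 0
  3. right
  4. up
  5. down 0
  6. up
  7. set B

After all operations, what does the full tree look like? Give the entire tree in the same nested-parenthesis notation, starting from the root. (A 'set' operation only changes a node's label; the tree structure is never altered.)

Step 1 (down 0): focus=R path=0 depth=1 children=['I', 'K'] left=[] right=[] parent=Q
Step 2 (down 0): focus=I path=0/0 depth=2 children=['A', 'Y'] left=[] right=['K'] parent=R
Step 3 (right): focus=K path=0/1 depth=2 children=[] left=['I'] right=[] parent=R
Step 4 (up): focus=R path=0 depth=1 children=['I', 'K'] left=[] right=[] parent=Q
Step 5 (down 0): focus=I path=0/0 depth=2 children=['A', 'Y'] left=[] right=['K'] parent=R
Step 6 (up): focus=R path=0 depth=1 children=['I', 'K'] left=[] right=[] parent=Q
Step 7 (set B): focus=B path=0 depth=1 children=['I', 'K'] left=[] right=[] parent=Q

Answer: Q(B(I(A Y) K))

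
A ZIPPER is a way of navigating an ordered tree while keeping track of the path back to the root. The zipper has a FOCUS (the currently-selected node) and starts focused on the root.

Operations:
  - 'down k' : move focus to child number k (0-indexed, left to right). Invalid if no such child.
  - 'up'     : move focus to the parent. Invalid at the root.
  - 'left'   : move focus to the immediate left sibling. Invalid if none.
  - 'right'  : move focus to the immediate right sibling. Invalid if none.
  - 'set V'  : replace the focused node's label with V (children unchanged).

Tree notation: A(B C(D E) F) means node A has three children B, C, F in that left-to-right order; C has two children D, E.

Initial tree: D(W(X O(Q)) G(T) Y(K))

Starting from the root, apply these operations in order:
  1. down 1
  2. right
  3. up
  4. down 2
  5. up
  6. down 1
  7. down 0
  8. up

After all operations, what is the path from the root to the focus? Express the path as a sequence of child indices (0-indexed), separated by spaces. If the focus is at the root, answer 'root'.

Step 1 (down 1): focus=G path=1 depth=1 children=['T'] left=['W'] right=['Y'] parent=D
Step 2 (right): focus=Y path=2 depth=1 children=['K'] left=['W', 'G'] right=[] parent=D
Step 3 (up): focus=D path=root depth=0 children=['W', 'G', 'Y'] (at root)
Step 4 (down 2): focus=Y path=2 depth=1 children=['K'] left=['W', 'G'] right=[] parent=D
Step 5 (up): focus=D path=root depth=0 children=['W', 'G', 'Y'] (at root)
Step 6 (down 1): focus=G path=1 depth=1 children=['T'] left=['W'] right=['Y'] parent=D
Step 7 (down 0): focus=T path=1/0 depth=2 children=[] left=[] right=[] parent=G
Step 8 (up): focus=G path=1 depth=1 children=['T'] left=['W'] right=['Y'] parent=D

Answer: 1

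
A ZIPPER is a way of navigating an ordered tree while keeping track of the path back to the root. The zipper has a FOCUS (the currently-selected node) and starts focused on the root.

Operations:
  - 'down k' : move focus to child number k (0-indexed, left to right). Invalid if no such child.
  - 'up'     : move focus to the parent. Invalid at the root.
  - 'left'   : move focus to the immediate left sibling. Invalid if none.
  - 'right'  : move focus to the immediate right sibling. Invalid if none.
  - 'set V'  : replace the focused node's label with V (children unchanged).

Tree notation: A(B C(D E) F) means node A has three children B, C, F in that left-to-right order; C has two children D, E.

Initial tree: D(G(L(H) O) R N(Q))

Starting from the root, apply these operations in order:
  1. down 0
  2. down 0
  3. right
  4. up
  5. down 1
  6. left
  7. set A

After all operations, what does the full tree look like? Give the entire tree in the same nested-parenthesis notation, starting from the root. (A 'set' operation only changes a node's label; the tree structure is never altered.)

Step 1 (down 0): focus=G path=0 depth=1 children=['L', 'O'] left=[] right=['R', 'N'] parent=D
Step 2 (down 0): focus=L path=0/0 depth=2 children=['H'] left=[] right=['O'] parent=G
Step 3 (right): focus=O path=0/1 depth=2 children=[] left=['L'] right=[] parent=G
Step 4 (up): focus=G path=0 depth=1 children=['L', 'O'] left=[] right=['R', 'N'] parent=D
Step 5 (down 1): focus=O path=0/1 depth=2 children=[] left=['L'] right=[] parent=G
Step 6 (left): focus=L path=0/0 depth=2 children=['H'] left=[] right=['O'] parent=G
Step 7 (set A): focus=A path=0/0 depth=2 children=['H'] left=[] right=['O'] parent=G

Answer: D(G(A(H) O) R N(Q))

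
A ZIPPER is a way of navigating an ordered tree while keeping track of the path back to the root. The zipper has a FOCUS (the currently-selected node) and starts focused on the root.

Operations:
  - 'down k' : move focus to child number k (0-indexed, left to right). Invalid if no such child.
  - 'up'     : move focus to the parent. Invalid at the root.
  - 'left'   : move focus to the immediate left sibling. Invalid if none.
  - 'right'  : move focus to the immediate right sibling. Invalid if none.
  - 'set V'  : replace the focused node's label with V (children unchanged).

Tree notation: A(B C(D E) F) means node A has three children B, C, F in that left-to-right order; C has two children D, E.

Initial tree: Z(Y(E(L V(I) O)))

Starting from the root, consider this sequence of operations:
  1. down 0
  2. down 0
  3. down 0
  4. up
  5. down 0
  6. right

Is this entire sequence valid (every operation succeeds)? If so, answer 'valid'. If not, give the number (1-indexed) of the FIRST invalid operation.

Answer: valid

Derivation:
Step 1 (down 0): focus=Y path=0 depth=1 children=['E'] left=[] right=[] parent=Z
Step 2 (down 0): focus=E path=0/0 depth=2 children=['L', 'V', 'O'] left=[] right=[] parent=Y
Step 3 (down 0): focus=L path=0/0/0 depth=3 children=[] left=[] right=['V', 'O'] parent=E
Step 4 (up): focus=E path=0/0 depth=2 children=['L', 'V', 'O'] left=[] right=[] parent=Y
Step 5 (down 0): focus=L path=0/0/0 depth=3 children=[] left=[] right=['V', 'O'] parent=E
Step 6 (right): focus=V path=0/0/1 depth=3 children=['I'] left=['L'] right=['O'] parent=E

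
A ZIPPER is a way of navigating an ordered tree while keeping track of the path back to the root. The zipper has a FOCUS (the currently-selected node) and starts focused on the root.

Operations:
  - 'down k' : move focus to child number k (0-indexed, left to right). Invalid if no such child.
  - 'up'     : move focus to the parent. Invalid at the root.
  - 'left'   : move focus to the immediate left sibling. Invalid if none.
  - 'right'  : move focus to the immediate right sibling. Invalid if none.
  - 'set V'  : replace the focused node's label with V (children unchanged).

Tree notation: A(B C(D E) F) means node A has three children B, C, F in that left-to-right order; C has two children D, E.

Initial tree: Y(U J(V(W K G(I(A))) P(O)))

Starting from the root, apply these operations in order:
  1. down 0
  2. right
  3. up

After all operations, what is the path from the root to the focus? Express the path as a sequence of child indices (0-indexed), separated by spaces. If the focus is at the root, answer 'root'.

Step 1 (down 0): focus=U path=0 depth=1 children=[] left=[] right=['J'] parent=Y
Step 2 (right): focus=J path=1 depth=1 children=['V', 'P'] left=['U'] right=[] parent=Y
Step 3 (up): focus=Y path=root depth=0 children=['U', 'J'] (at root)

Answer: root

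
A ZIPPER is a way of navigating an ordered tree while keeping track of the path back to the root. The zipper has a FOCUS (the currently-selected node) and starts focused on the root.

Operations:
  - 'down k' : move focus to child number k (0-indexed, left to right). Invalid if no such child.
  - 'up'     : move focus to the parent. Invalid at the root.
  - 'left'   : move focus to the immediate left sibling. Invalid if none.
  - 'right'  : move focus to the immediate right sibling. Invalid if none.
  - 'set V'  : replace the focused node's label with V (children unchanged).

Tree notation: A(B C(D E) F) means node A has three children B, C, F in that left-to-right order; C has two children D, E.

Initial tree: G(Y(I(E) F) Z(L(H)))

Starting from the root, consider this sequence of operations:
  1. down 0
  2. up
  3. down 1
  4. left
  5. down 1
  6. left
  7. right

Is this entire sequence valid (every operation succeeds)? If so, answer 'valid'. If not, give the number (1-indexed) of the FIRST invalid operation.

Step 1 (down 0): focus=Y path=0 depth=1 children=['I', 'F'] left=[] right=['Z'] parent=G
Step 2 (up): focus=G path=root depth=0 children=['Y', 'Z'] (at root)
Step 3 (down 1): focus=Z path=1 depth=1 children=['L'] left=['Y'] right=[] parent=G
Step 4 (left): focus=Y path=0 depth=1 children=['I', 'F'] left=[] right=['Z'] parent=G
Step 5 (down 1): focus=F path=0/1 depth=2 children=[] left=['I'] right=[] parent=Y
Step 6 (left): focus=I path=0/0 depth=2 children=['E'] left=[] right=['F'] parent=Y
Step 7 (right): focus=F path=0/1 depth=2 children=[] left=['I'] right=[] parent=Y

Answer: valid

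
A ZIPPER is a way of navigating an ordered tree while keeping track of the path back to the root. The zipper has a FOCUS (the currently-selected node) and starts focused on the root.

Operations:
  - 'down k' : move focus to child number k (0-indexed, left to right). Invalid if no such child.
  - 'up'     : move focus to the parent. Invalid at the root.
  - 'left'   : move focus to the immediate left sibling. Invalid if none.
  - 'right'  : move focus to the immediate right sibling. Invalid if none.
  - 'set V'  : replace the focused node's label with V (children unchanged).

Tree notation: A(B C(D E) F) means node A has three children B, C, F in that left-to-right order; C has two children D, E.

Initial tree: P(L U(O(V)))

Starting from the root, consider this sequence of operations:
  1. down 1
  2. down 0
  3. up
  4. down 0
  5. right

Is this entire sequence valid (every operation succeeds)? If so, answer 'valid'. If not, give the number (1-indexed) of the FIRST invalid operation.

Step 1 (down 1): focus=U path=1 depth=1 children=['O'] left=['L'] right=[] parent=P
Step 2 (down 0): focus=O path=1/0 depth=2 children=['V'] left=[] right=[] parent=U
Step 3 (up): focus=U path=1 depth=1 children=['O'] left=['L'] right=[] parent=P
Step 4 (down 0): focus=O path=1/0 depth=2 children=['V'] left=[] right=[] parent=U
Step 5 (right): INVALID

Answer: 5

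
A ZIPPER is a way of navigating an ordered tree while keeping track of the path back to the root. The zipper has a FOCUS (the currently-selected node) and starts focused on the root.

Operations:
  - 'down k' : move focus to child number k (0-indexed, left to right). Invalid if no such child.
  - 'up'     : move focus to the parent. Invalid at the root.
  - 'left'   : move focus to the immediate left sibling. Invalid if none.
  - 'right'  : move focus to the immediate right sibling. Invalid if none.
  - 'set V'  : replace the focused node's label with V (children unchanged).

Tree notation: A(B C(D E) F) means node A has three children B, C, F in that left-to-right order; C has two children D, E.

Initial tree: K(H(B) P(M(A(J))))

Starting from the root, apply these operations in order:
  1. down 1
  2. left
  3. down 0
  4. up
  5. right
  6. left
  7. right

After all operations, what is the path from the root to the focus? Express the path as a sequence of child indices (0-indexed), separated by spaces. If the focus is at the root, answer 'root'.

Step 1 (down 1): focus=P path=1 depth=1 children=['M'] left=['H'] right=[] parent=K
Step 2 (left): focus=H path=0 depth=1 children=['B'] left=[] right=['P'] parent=K
Step 3 (down 0): focus=B path=0/0 depth=2 children=[] left=[] right=[] parent=H
Step 4 (up): focus=H path=0 depth=1 children=['B'] left=[] right=['P'] parent=K
Step 5 (right): focus=P path=1 depth=1 children=['M'] left=['H'] right=[] parent=K
Step 6 (left): focus=H path=0 depth=1 children=['B'] left=[] right=['P'] parent=K
Step 7 (right): focus=P path=1 depth=1 children=['M'] left=['H'] right=[] parent=K

Answer: 1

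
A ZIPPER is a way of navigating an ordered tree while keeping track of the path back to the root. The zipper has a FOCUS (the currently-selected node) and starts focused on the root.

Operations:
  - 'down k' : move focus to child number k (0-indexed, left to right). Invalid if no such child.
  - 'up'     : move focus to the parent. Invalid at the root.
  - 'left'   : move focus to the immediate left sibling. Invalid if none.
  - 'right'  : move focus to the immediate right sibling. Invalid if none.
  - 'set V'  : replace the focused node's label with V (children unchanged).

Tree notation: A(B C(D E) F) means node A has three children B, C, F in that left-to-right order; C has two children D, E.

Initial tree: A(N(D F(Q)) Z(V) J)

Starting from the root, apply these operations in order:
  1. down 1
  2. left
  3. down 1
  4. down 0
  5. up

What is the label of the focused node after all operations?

Answer: F

Derivation:
Step 1 (down 1): focus=Z path=1 depth=1 children=['V'] left=['N'] right=['J'] parent=A
Step 2 (left): focus=N path=0 depth=1 children=['D', 'F'] left=[] right=['Z', 'J'] parent=A
Step 3 (down 1): focus=F path=0/1 depth=2 children=['Q'] left=['D'] right=[] parent=N
Step 4 (down 0): focus=Q path=0/1/0 depth=3 children=[] left=[] right=[] parent=F
Step 5 (up): focus=F path=0/1 depth=2 children=['Q'] left=['D'] right=[] parent=N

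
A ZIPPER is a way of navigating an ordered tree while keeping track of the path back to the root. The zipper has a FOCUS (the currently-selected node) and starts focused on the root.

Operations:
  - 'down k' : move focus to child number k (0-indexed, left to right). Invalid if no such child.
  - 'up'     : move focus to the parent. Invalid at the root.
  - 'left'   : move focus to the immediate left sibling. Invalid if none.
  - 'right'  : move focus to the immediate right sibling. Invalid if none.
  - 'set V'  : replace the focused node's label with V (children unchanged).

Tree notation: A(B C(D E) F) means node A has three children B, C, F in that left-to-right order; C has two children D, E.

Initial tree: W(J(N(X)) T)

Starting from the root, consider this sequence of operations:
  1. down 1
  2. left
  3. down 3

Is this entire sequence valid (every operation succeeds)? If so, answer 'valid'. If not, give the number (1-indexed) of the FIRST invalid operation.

Answer: 3

Derivation:
Step 1 (down 1): focus=T path=1 depth=1 children=[] left=['J'] right=[] parent=W
Step 2 (left): focus=J path=0 depth=1 children=['N'] left=[] right=['T'] parent=W
Step 3 (down 3): INVALID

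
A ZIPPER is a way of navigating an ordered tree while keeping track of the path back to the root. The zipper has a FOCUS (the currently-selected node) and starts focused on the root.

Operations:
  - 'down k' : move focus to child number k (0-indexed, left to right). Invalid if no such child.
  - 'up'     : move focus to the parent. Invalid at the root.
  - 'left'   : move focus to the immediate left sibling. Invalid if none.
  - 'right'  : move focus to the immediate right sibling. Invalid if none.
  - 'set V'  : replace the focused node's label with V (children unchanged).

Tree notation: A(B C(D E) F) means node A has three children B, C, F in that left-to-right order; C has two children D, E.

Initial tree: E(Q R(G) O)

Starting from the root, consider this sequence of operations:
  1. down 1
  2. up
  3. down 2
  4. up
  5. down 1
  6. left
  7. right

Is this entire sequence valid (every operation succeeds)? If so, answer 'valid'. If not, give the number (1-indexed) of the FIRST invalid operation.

Step 1 (down 1): focus=R path=1 depth=1 children=['G'] left=['Q'] right=['O'] parent=E
Step 2 (up): focus=E path=root depth=0 children=['Q', 'R', 'O'] (at root)
Step 3 (down 2): focus=O path=2 depth=1 children=[] left=['Q', 'R'] right=[] parent=E
Step 4 (up): focus=E path=root depth=0 children=['Q', 'R', 'O'] (at root)
Step 5 (down 1): focus=R path=1 depth=1 children=['G'] left=['Q'] right=['O'] parent=E
Step 6 (left): focus=Q path=0 depth=1 children=[] left=[] right=['R', 'O'] parent=E
Step 7 (right): focus=R path=1 depth=1 children=['G'] left=['Q'] right=['O'] parent=E

Answer: valid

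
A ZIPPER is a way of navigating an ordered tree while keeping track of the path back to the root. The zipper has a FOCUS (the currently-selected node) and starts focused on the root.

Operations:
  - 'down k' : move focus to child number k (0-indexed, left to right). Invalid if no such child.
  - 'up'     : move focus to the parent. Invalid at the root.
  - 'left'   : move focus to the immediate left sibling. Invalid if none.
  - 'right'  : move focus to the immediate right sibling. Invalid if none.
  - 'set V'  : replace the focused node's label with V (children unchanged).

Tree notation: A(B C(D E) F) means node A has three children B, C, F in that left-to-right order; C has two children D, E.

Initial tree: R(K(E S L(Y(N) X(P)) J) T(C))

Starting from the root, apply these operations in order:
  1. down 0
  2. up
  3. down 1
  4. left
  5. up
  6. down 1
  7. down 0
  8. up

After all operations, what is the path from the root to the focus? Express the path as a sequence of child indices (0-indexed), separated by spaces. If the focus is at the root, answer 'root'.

Step 1 (down 0): focus=K path=0 depth=1 children=['E', 'S', 'L', 'J'] left=[] right=['T'] parent=R
Step 2 (up): focus=R path=root depth=0 children=['K', 'T'] (at root)
Step 3 (down 1): focus=T path=1 depth=1 children=['C'] left=['K'] right=[] parent=R
Step 4 (left): focus=K path=0 depth=1 children=['E', 'S', 'L', 'J'] left=[] right=['T'] parent=R
Step 5 (up): focus=R path=root depth=0 children=['K', 'T'] (at root)
Step 6 (down 1): focus=T path=1 depth=1 children=['C'] left=['K'] right=[] parent=R
Step 7 (down 0): focus=C path=1/0 depth=2 children=[] left=[] right=[] parent=T
Step 8 (up): focus=T path=1 depth=1 children=['C'] left=['K'] right=[] parent=R

Answer: 1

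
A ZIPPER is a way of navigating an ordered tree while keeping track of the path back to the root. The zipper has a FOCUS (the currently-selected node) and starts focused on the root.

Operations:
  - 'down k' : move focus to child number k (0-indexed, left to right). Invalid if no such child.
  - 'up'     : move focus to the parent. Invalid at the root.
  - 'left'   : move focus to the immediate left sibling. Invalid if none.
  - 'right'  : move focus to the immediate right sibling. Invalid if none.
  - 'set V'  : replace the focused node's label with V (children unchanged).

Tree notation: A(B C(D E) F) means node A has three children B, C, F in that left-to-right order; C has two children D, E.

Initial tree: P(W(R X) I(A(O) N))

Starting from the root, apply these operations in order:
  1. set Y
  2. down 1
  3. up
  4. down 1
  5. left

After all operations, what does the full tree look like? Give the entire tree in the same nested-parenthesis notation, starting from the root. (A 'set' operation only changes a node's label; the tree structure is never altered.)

Step 1 (set Y): focus=Y path=root depth=0 children=['W', 'I'] (at root)
Step 2 (down 1): focus=I path=1 depth=1 children=['A', 'N'] left=['W'] right=[] parent=Y
Step 3 (up): focus=Y path=root depth=0 children=['W', 'I'] (at root)
Step 4 (down 1): focus=I path=1 depth=1 children=['A', 'N'] left=['W'] right=[] parent=Y
Step 5 (left): focus=W path=0 depth=1 children=['R', 'X'] left=[] right=['I'] parent=Y

Answer: Y(W(R X) I(A(O) N))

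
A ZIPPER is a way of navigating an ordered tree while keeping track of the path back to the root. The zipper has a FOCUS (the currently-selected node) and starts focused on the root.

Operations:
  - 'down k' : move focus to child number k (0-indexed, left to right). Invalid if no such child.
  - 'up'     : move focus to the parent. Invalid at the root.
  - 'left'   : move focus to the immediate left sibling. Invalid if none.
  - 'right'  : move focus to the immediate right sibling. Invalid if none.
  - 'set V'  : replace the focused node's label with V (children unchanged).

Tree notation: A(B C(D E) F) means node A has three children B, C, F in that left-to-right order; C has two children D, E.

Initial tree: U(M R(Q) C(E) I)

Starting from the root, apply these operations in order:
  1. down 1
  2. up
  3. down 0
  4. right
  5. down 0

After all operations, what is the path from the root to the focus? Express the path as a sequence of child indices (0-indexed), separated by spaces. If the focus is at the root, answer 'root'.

Answer: 1 0

Derivation:
Step 1 (down 1): focus=R path=1 depth=1 children=['Q'] left=['M'] right=['C', 'I'] parent=U
Step 2 (up): focus=U path=root depth=0 children=['M', 'R', 'C', 'I'] (at root)
Step 3 (down 0): focus=M path=0 depth=1 children=[] left=[] right=['R', 'C', 'I'] parent=U
Step 4 (right): focus=R path=1 depth=1 children=['Q'] left=['M'] right=['C', 'I'] parent=U
Step 5 (down 0): focus=Q path=1/0 depth=2 children=[] left=[] right=[] parent=R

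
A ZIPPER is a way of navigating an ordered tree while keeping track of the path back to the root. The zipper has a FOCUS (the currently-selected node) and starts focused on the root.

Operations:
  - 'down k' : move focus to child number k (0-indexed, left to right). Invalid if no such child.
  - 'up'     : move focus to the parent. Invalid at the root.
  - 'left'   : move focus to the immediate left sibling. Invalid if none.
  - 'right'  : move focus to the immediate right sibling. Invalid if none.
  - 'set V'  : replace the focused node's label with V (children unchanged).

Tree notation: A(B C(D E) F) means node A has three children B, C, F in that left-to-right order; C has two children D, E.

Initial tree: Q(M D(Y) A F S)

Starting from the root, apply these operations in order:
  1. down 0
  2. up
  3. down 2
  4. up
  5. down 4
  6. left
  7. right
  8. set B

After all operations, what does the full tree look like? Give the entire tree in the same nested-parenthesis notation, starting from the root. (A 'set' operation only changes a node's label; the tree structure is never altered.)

Answer: Q(M D(Y) A F B)

Derivation:
Step 1 (down 0): focus=M path=0 depth=1 children=[] left=[] right=['D', 'A', 'F', 'S'] parent=Q
Step 2 (up): focus=Q path=root depth=0 children=['M', 'D', 'A', 'F', 'S'] (at root)
Step 3 (down 2): focus=A path=2 depth=1 children=[] left=['M', 'D'] right=['F', 'S'] parent=Q
Step 4 (up): focus=Q path=root depth=0 children=['M', 'D', 'A', 'F', 'S'] (at root)
Step 5 (down 4): focus=S path=4 depth=1 children=[] left=['M', 'D', 'A', 'F'] right=[] parent=Q
Step 6 (left): focus=F path=3 depth=1 children=[] left=['M', 'D', 'A'] right=['S'] parent=Q
Step 7 (right): focus=S path=4 depth=1 children=[] left=['M', 'D', 'A', 'F'] right=[] parent=Q
Step 8 (set B): focus=B path=4 depth=1 children=[] left=['M', 'D', 'A', 'F'] right=[] parent=Q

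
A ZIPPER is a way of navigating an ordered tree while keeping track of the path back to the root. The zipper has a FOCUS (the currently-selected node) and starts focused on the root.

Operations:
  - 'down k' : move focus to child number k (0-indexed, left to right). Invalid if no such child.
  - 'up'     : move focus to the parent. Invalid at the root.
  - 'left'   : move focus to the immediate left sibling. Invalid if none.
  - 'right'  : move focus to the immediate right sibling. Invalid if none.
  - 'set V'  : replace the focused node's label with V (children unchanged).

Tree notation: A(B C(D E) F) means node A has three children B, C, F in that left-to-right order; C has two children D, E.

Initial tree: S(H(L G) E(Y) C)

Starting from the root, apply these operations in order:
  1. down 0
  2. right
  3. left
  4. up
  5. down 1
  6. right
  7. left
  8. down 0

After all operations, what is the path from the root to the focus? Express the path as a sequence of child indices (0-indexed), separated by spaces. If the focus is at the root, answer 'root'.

Answer: 1 0

Derivation:
Step 1 (down 0): focus=H path=0 depth=1 children=['L', 'G'] left=[] right=['E', 'C'] parent=S
Step 2 (right): focus=E path=1 depth=1 children=['Y'] left=['H'] right=['C'] parent=S
Step 3 (left): focus=H path=0 depth=1 children=['L', 'G'] left=[] right=['E', 'C'] parent=S
Step 4 (up): focus=S path=root depth=0 children=['H', 'E', 'C'] (at root)
Step 5 (down 1): focus=E path=1 depth=1 children=['Y'] left=['H'] right=['C'] parent=S
Step 6 (right): focus=C path=2 depth=1 children=[] left=['H', 'E'] right=[] parent=S
Step 7 (left): focus=E path=1 depth=1 children=['Y'] left=['H'] right=['C'] parent=S
Step 8 (down 0): focus=Y path=1/0 depth=2 children=[] left=[] right=[] parent=E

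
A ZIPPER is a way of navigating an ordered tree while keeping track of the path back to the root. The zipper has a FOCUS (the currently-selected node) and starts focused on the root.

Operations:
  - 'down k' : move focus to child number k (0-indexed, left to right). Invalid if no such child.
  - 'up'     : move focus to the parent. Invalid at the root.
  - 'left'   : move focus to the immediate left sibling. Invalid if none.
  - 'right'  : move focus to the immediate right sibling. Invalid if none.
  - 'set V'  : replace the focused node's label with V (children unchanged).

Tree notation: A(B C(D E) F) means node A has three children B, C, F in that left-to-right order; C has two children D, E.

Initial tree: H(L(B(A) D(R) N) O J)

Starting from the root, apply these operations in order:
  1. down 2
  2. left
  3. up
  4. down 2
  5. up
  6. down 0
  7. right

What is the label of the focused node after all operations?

Answer: O

Derivation:
Step 1 (down 2): focus=J path=2 depth=1 children=[] left=['L', 'O'] right=[] parent=H
Step 2 (left): focus=O path=1 depth=1 children=[] left=['L'] right=['J'] parent=H
Step 3 (up): focus=H path=root depth=0 children=['L', 'O', 'J'] (at root)
Step 4 (down 2): focus=J path=2 depth=1 children=[] left=['L', 'O'] right=[] parent=H
Step 5 (up): focus=H path=root depth=0 children=['L', 'O', 'J'] (at root)
Step 6 (down 0): focus=L path=0 depth=1 children=['B', 'D', 'N'] left=[] right=['O', 'J'] parent=H
Step 7 (right): focus=O path=1 depth=1 children=[] left=['L'] right=['J'] parent=H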